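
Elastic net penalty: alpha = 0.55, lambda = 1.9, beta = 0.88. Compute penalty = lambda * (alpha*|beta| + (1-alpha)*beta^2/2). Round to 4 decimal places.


Compute:
L1 = 0.55 * 0.88 = 0.4840.
L2 = 0.45 * 0.88^2 / 2 = 0.1742.
Penalty = 1.9 * (0.4840 + 0.1742) = 1.2507.

1.2507


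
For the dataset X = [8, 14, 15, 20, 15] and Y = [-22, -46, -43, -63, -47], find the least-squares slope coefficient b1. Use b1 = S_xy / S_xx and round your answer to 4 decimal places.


First compute the means: xbar = 14.4000, ybar = -44.2000.
Then S_xx = sum((xi - xbar)^2) = 73.2000.
S_xy = sum((xi - xbar)(yi - ybar)) = -247.6000.
b1 = S_xy / S_xx = -247.6000 / 73.2000 = -3.3825.

-3.3825


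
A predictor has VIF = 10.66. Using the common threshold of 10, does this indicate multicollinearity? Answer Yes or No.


The threshold is 10.
VIF = 10.66 is >= 10.
Multicollinearity indication: Yes.

Yes


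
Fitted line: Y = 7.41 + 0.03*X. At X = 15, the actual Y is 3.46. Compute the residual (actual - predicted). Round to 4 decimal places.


Fitted value at X = 15 is yhat = 7.41 + 0.03*15 = 7.8600.
Residual = 3.46 - 7.8600 = -4.4000.

-4.4000


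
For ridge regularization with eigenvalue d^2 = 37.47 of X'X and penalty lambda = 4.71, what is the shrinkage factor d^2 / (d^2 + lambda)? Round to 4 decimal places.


Denominator = d^2 + lambda = 37.47 + 4.71 = 42.1800.
Shrinkage = 37.47 / 42.1800 = 0.8883.

0.8883


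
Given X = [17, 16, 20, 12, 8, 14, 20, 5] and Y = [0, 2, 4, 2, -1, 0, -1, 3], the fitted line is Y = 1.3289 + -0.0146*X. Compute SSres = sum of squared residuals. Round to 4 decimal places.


Predicted values from Y = 1.3289 + -0.0146*X.
Residuals: [-1.0807, 0.9047, 2.9631, 0.8463, -2.2121, -1.1245, -2.0369, 1.7441].
SSres = 24.8313.

24.8313


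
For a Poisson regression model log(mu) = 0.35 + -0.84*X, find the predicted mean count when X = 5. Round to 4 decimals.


eta = 0.35 + -0.84 * 5 = -3.8500.
mu = exp(-3.8500) = 0.0213.

0.0213


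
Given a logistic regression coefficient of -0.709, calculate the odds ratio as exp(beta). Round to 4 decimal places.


Odds ratio = exp(beta) = exp(-0.709).
= 0.4921.

0.4921


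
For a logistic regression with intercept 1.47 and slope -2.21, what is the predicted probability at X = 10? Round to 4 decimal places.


z = 1.47 + -2.21 * 10 = -20.6300.
Sigmoid: P = 1 / (1 + exp(20.6300)) = 0.0000.

0.0000


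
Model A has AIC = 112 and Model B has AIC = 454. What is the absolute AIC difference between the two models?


Absolute difference = |112 - 454| = 342.
The model with lower AIC (A) is preferred.

342


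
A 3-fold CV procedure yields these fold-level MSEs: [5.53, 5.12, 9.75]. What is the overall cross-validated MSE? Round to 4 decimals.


Add all fold MSEs: 20.4000.
Divide by k = 3: 20.4000/3 = 6.8000.

6.8000


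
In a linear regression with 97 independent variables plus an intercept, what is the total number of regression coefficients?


Total coefficients = number of predictors + 1 (for the intercept).
= 97 + 1 = 98.

98


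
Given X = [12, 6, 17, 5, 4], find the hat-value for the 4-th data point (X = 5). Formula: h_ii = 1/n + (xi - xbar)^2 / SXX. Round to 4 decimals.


Compute xbar = 8.8000 with n = 5 observations.
SXX = 122.8000.
Leverage = 1/5 + (5 - 8.8000)^2/122.8000 = 0.3176.

0.3176


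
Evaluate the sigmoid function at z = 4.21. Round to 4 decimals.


First, exp(-4.2100) = 0.0148.
Then sigma(z) = 1/(1 + 0.0148) = 0.9854.

0.9854


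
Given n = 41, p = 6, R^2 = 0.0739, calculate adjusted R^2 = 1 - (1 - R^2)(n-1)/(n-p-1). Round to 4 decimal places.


Plug in: Adj R^2 = 1 - (1 - 0.0739) * 40/34.
= 1 - 0.9261 * 40/34
= 1 - 37.0440 / 34
= 1 - 1.0895 = -0.0895.

-0.0895


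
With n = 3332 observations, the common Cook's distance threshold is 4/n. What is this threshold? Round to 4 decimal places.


Cook's distance cutoff = 4/n = 4/3332.
= 0.0012.

0.0012


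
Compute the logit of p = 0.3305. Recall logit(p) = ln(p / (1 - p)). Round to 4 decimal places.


The odds are p/(1-p) = 0.3305 / 0.6695 = 0.4937.
logit(p) = ln(0.4937) = -0.7059.

-0.7059


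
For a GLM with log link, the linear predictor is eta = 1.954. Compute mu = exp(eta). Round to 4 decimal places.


The inverse log link gives:
mu = exp(1.954) = 7.0569.

7.0569


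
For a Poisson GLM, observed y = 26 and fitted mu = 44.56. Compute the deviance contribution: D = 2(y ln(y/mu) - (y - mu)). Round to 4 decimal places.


Compute y*ln(y/mu) = 26*ln(26/44.56) = 26*-0.538740 = -14.007240.
y - mu = -18.56.
D = 2*(-14.007240 - (-18.56)) = 9.105520, which rounds to 9.1055.

9.1055


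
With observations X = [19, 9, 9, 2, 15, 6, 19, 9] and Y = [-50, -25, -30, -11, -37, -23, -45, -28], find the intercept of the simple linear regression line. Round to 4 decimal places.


The slope is b1 = -2.0153.
Sample means are xbar = 11.0000 and ybar = -31.1250.
Intercept: b0 = -31.1250 - (-2.0153)(11.0000) = -8.9571.

-8.9571


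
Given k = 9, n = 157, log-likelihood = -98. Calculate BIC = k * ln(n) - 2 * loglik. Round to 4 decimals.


k * ln(n) = 9 * ln(157) = 9 * 5.056246 = 45.506214.
-2 * loglik = -2 * (-98) = 196.
BIC = 45.506214 + 196 = 241.506214, which rounds to 241.5062.

241.5062


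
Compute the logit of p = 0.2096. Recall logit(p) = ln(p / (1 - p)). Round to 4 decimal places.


1 - p = 0.7904.
p/(1-p) = 0.2652.
logit = ln(0.2652) = -1.3273.

-1.3273


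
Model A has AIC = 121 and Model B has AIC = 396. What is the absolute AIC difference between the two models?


Absolute difference = |121 - 396| = 275.
The model with lower AIC (A) is preferred.

275


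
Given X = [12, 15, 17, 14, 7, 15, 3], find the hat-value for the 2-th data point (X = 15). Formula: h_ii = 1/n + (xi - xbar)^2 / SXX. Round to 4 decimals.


Compute xbar = 11.8571 with n = 7 observations.
SXX = 152.8571.
Leverage = 1/7 + (15 - 11.8571)^2/152.8571 = 0.2075.

0.2075


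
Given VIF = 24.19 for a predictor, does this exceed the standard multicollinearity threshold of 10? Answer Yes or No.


Compare VIF = 24.19 to the threshold of 10.
24.19 >= 10, so the answer is Yes.

Yes


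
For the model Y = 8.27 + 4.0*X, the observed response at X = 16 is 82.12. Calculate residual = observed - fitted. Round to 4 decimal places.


Compute yhat = 8.27 + (4.0)(16) = 72.2700.
Residual = actual - predicted = 82.12 - 72.2700 = 9.8500.

9.8500


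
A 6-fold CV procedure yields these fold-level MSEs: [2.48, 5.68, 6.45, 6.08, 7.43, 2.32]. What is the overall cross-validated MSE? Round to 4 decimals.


Total MSE across folds = 30.4400.
CV-MSE = 30.4400/6 = 5.0733.

5.0733


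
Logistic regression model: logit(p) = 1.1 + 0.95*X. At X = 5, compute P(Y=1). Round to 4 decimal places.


Compute z = 1.1 + (0.95)(5) = 5.8500.
exp(-z) = 0.0029.
P = 1/(1 + 0.0029) = 0.9971.

0.9971


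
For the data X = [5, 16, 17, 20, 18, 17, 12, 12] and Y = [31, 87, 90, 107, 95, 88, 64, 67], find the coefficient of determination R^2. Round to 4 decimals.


After computing the OLS fit (b0=5.8202, b1=4.9781):
SSres = 15.9234, SStot = 3977.8750.
R^2 = 1 - 15.9234/3977.8750 = 0.9960.

0.9960


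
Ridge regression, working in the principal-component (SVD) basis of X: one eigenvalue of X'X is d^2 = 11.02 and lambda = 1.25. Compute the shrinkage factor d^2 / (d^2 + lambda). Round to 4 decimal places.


Compute the denominator: 11.02 + 1.25 = 12.2700.
Shrinkage factor = 11.02 / 12.2700 = 0.8981.

0.8981


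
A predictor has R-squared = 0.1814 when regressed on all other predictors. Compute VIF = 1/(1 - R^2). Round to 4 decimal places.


Using VIF = 1/(1 - R^2_j):
1 - 0.1814 = 0.8186.
VIF = 1.2216.

1.2216


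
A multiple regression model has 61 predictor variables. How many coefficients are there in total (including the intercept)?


Each predictor gets one coefficient, plus one intercept.
Total parameters = 61 + 1 = 62.

62


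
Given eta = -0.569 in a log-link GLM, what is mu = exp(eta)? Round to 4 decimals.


The inverse log link gives:
mu = exp(-0.569) = 0.5661.

0.5661


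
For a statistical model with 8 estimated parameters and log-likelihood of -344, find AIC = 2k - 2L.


AIC = 2k - 2*loglik = 2(8) - 2(-344).
= 16 + 688 = 704.

704


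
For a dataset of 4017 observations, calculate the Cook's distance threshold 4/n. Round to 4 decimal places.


The threshold is 4/n.
4/4017 = 0.0010.

0.0010


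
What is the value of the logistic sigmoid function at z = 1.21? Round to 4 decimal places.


exp(-1.2100) = 0.2982.
1 + exp(-z) = 1.2982.
sigmoid = 1/1.2982 = 0.7703.

0.7703


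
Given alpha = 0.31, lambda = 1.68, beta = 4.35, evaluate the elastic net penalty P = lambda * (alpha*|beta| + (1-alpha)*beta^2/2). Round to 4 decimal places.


Compute:
L1 = 0.31 * 4.35 = 1.3485.
L2 = 0.69 * 4.35^2 / 2 = 6.5283.
Penalty = 1.68 * (1.3485 + 6.5283) = 13.2330.

13.2330


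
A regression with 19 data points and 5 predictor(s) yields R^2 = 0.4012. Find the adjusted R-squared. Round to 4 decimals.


Adjusted R^2 = 1 - (1 - R^2) * (n-1)/(n-p-1).
(1 - R^2) = 0.5988.
(n-1)/(n-p-1) = 18/13.
(1 - R^2) * (n-1) = 0.5988 * 18 = 10.7784.
Divide by (n-p-1): 10.7784 / 13 = 0.8291.
Adj R^2 = 1 - 0.8291 = 0.1709.

0.1709


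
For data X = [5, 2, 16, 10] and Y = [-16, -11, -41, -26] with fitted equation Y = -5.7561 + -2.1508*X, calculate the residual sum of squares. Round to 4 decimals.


Compute predicted values, then residuals = yi - yhat_i.
Residuals: [0.5101, -0.9423, -0.8311, 1.2641].
SSres = sum(residual^2) = 3.4368.

3.4368


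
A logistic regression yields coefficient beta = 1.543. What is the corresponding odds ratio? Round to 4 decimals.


exp(1.543) = 4.6786.
So the odds ratio is 4.6786.

4.6786


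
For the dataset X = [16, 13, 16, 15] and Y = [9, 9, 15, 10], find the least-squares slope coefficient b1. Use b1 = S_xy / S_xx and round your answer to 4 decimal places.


First compute the means: xbar = 15.0000, ybar = 10.7500.
Then S_xx = sum((xi - xbar)^2) = 6.0000.
S_xy = sum((xi - xbar)(yi - ybar)) = 6.0000.
b1 = S_xy / S_xx = 6.0000 / 6.0000 = 1.0000.

1.0000


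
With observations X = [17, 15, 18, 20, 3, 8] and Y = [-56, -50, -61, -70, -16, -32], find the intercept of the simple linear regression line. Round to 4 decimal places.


First find the slope: b1 = -3.0184.
Means: xbar = 13.5000, ybar = -47.5000.
b0 = ybar - b1 * xbar = -47.5000 - -3.0184 * 13.5000 = -6.7517.

-6.7517


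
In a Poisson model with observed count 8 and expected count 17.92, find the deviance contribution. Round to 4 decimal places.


y/mu = 8/17.92 = 0.446429 (approx.), and ln(8/17.92) = -0.806476.
y * ln(y/mu) = 8 * -0.806476 = -6.451808.
y - mu = -9.92.
D = 2 * (-6.451808 - -9.92) = 6.936384, which rounds to 6.9364.

6.9364


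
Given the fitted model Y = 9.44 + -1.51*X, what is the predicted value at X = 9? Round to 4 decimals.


Plug X = 9 into Y = 9.44 + -1.51*X:
Y = 9.44 + -13.5900 = -4.1500.

-4.1500


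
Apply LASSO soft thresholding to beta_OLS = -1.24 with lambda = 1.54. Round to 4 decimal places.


Check: |-1.24| = 1.24 vs lambda = 1.54.
Since |beta| <= lambda, the coefficient is set to 0.
Soft-thresholded coefficient = 0.0000.

0.0000


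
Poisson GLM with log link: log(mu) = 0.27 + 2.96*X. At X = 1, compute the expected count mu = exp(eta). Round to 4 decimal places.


eta = 0.27 + 2.96 * 1 = 3.2300.
mu = exp(3.2300) = 25.2797.

25.2797


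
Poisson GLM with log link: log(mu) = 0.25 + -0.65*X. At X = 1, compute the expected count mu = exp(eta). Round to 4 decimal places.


eta = 0.25 + -0.65 * 1 = -0.4000.
mu = exp(-0.4000) = 0.6703.

0.6703


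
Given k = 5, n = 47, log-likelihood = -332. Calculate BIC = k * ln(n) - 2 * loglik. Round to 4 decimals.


k * ln(n) = 5 * ln(47) = 5 * 3.850148 = 19.250740.
-2 * loglik = -2 * (-332) = 664.
BIC = 19.250740 + 664 = 683.250740, which rounds to 683.2507.

683.2507


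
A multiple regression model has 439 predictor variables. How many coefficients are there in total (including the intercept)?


Including the intercept, the model has 439 predictor coefficients + 1 intercept.
Total = 440.

440


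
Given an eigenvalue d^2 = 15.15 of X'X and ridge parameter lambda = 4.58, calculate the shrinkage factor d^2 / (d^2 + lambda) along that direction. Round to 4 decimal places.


d^2 + lambda = 15.15 + 4.58 = 19.7300.
Shrinkage factor = 15.15/19.7300 = 0.7679.

0.7679


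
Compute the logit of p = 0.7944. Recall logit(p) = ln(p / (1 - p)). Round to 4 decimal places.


1 - p = 0.2056.
p/(1-p) = 3.8638.
logit = ln(3.8638) = 1.3517.

1.3517


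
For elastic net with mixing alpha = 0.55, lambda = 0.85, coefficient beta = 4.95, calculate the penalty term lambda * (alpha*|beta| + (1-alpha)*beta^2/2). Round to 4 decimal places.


Compute:
L1 = 0.55 * 4.95 = 2.7225.
L2 = 0.45 * 4.95^2 / 2 = 5.5131.
Penalty = 0.85 * (2.7225 + 5.5131) = 7.0002.

7.0002


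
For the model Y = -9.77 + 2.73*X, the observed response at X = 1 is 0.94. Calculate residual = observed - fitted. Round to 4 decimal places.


Predicted = -9.77 + 2.73 * 1 = -7.0400.
Residual = 0.94 - -7.0400 = 7.9800.

7.9800


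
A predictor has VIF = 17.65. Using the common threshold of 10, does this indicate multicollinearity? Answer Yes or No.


Compare VIF = 17.65 to the threshold of 10.
17.65 >= 10, so the answer is Yes.

Yes


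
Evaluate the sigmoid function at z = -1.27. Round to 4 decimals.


exp(1.2700) = 3.5609.
1 + exp(-z) = 4.5609.
sigmoid = 1/4.5609 = 0.2193.

0.2193


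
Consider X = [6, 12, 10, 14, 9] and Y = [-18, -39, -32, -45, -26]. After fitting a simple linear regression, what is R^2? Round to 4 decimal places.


The fitted line is Y = 3.4783 + -3.4783*X.
SSres = 4.7826, SStot = 450.0000.
R^2 = 1 - SSres/SStot = 0.9894.

0.9894


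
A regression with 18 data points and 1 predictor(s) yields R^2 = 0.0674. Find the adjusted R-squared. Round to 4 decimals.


Using the formula:
(1 - 0.0674) = 0.9326.
Multiply by 17/16: 0.9326 * 17 = 15.8542, then 15.8542 / 16 = 0.9909.
Adj R^2 = 1 - 0.9909 = 0.0091.

0.0091


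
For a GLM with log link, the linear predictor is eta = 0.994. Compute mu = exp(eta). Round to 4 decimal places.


mu = exp(eta) = exp(0.994).
= 2.7020.

2.7020


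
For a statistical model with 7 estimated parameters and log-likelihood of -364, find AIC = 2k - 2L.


AIC = 2k - 2*loglik = 2(7) - 2(-364).
= 14 + 728 = 742.

742


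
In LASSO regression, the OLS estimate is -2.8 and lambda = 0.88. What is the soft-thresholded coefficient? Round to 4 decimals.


|beta_OLS| = 2.8.
lambda = 0.88.
Since |beta| > lambda, coefficient = sign(beta)*(|beta| - lambda) = -1.9200.
Result = -1.9200.

-1.9200


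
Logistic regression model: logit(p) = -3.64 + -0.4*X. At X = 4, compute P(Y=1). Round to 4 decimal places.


Linear predictor: z = -3.64 + -0.4 * 4 = -5.2400.
P = 1/(1 + exp(5.2400)) = 1/(1 + 188.6701) = 0.0053.

0.0053


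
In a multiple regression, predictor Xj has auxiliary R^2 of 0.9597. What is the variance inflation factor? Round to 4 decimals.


VIF = 1 / (1 - 0.9597).
= 1 / 0.0403 = 24.8139.

24.8139


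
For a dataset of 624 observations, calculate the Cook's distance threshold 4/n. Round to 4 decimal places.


The threshold is 4/n.
4/624 = 0.0064.

0.0064


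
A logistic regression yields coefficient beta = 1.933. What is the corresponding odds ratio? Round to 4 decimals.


Odds ratio = exp(beta) = exp(1.933).
= 6.9102.

6.9102


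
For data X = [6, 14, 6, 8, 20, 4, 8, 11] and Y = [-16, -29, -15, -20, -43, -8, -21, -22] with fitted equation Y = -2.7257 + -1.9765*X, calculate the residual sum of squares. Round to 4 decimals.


Compute predicted values, then residuals = yi - yhat_i.
Residuals: [-1.4153, 1.3967, -0.4153, -1.4623, -0.7443, 2.6317, -2.4623, 2.4672].
SSres = sum(residual^2) = 25.8945.

25.8945


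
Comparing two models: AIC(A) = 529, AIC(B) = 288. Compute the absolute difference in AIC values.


Compute |529 - 288| = 241.
Model B has the smaller AIC.

241


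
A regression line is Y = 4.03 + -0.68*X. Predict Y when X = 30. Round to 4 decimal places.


Predicted value:
Y = 4.03 + (-0.68)(30) = 4.03 + -20.4000 = -16.3700.

-16.3700


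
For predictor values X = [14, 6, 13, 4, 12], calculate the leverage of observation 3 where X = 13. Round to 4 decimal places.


Compute xbar = 9.8000 with n = 5 observations.
SXX = 80.8000.
Leverage = 1/5 + (13 - 9.8000)^2/80.8000 = 0.3267.

0.3267


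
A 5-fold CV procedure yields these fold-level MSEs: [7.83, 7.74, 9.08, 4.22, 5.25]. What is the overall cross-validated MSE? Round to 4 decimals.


Total MSE across folds = 34.1200.
CV-MSE = 34.1200/5 = 6.8240.

6.8240


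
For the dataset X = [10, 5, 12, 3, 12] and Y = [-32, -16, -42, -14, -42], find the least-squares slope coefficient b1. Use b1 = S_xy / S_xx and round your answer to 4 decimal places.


First compute the means: xbar = 8.4000, ybar = -29.2000.
Then S_xx = sum((xi - xbar)^2) = 69.2000.
S_xy = sum((xi - xbar)(yi - ybar)) = -223.6000.
b1 = S_xy / S_xx = -223.6000 / 69.2000 = -3.2312.

-3.2312


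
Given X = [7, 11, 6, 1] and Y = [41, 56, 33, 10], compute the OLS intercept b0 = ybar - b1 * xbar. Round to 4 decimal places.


First find the slope: b1 = 4.6502.
Means: xbar = 6.2500, ybar = 35.0000.
b0 = ybar - b1 * xbar = 35.0000 - 4.6502 * 6.2500 = 5.9360.

5.9360


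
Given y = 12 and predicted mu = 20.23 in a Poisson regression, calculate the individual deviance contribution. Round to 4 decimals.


First: ln(12/20.23) = -0.522260.
Then: 12 * -0.522260 = -6.267120.
y - mu = 12 - 20.23 = -8.23.
D = 2(-6.267120 - -8.23) = 3.925760, which rounds to 3.9258.

3.9258


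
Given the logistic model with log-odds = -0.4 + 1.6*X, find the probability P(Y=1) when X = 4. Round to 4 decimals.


z = -0.4 + 1.6 * 4 = 6.0000.
Sigmoid: P = 1 / (1 + exp(-6.0000)) = 0.9975.

0.9975


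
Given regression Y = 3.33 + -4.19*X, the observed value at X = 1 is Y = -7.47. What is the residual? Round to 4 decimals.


Compute yhat = 3.33 + (-4.19)(1) = -0.8600.
Residual = actual - predicted = -7.47 - -0.8600 = -6.6100.

-6.6100


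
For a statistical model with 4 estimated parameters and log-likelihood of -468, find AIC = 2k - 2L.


AIC = 2k - 2*loglik = 2(4) - 2(-468).
= 8 + 936 = 944.

944


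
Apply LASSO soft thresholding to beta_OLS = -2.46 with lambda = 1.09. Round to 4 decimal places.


Absolute value: |-2.46| = 2.46.
Compare to lambda = 1.09.
Since |beta| > lambda, coefficient = sign(beta)*(|beta| - lambda) = -1.3700.

-1.3700


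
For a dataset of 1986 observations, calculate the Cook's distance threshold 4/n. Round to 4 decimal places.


The threshold is 4/n.
4/1986 = 0.0020.

0.0020


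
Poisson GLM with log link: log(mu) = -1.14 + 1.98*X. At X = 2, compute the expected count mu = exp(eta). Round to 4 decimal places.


eta = -1.14 + 1.98 * 2 = 2.8200.
mu = exp(2.8200) = 16.7769.

16.7769


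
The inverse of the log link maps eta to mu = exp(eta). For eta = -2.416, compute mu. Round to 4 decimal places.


The inverse log link gives:
mu = exp(-2.416) = 0.0893.

0.0893


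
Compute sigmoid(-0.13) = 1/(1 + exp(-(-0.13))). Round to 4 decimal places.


Compute exp(0.1300) = 1.1388.
Sigmoid = 1 / (1 + 1.1388) = 1 / 2.1388 = 0.4675.

0.4675


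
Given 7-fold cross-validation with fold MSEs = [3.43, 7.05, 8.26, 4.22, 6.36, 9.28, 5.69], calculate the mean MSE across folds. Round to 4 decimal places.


Sum of fold MSEs = 44.2900.
Average = 44.2900 / 7 = 6.3271.

6.3271


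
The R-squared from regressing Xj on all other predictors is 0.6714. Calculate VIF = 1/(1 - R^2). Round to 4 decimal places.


Denominator: 1 - 0.6714 = 0.3286.
VIF = 1 / 0.3286 = 3.0432.

3.0432


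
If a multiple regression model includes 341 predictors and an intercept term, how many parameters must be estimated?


Total coefficients = number of predictors + 1 (for the intercept).
= 341 + 1 = 342.

342


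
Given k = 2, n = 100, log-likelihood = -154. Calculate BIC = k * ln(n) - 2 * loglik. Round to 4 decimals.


k * ln(n) = 2 * ln(100) = 2 * 4.605170 = 9.210340.
-2 * loglik = -2 * (-154) = 308.
BIC = 9.210340 + 308 = 317.210340, which rounds to 317.2103.

317.2103


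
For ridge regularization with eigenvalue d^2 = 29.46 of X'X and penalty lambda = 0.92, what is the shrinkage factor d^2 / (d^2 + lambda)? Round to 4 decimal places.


Denominator = d^2 + lambda = 29.46 + 0.92 = 30.3800.
Shrinkage = 29.46 / 30.3800 = 0.9697.

0.9697


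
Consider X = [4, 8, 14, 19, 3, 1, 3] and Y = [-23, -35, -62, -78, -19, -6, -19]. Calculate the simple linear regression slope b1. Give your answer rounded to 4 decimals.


Calculate xbar = 7.4286, ybar = -34.5714.
S_xx = 269.7143, S_xy = -1044.2857.
Using b1 = S_xy / S_xx = -1044.2857 / 269.7143, we get b1 = -3.8718.

-3.8718


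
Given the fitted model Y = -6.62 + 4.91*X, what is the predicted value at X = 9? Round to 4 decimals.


Predicted value:
Y = -6.62 + (4.91)(9) = -6.62 + 44.1900 = 37.5700.

37.5700


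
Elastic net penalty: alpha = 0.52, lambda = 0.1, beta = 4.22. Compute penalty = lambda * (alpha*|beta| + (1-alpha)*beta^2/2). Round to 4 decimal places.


alpha * |beta| = 0.52 * 4.22 = 2.1944.
(1-alpha) * beta^2/2 = 0.48 * 17.8084/2 = 4.2740.
Total = 0.1 * (2.1944 + 4.2740) = 0.6468.

0.6468


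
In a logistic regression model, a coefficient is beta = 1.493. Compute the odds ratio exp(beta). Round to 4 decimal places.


exp(1.493) = 4.4504.
So the odds ratio is 4.4504.

4.4504


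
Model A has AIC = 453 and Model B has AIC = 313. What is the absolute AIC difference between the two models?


Absolute difference = |453 - 313| = 140.
The model with lower AIC (B) is preferred.

140


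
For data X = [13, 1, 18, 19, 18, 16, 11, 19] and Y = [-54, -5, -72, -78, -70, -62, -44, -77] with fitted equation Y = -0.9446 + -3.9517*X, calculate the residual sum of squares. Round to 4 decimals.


For each point, residual = actual - predicted.
Residuals: [-1.6833, -0.1037, 0.0752, -1.9731, 2.0752, 2.1718, 0.4133, -0.9731].
Sum of squared residuals = 16.8839.

16.8839


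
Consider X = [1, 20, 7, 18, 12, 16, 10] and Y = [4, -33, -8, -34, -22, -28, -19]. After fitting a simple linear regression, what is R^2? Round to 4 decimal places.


The fitted line is Y = 4.6316 + -2.0526*X.
SSres = 33.2632, SStot = 1154.0000.
R^2 = 1 - SSres/SStot = 0.9712.

0.9712


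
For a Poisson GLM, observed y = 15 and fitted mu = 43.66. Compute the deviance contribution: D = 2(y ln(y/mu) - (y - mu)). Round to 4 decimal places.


First: ln(15/43.66) = -1.068382.
Then: 15 * -1.068382 = -16.025730.
y - mu = 15 - 43.66 = -28.66.
D = 2(-16.025730 - -28.66) = 25.268540, which rounds to 25.2685.

25.2685


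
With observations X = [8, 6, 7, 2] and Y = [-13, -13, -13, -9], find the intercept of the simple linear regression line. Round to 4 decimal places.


Compute b1 = -0.7229 from the OLS formula.
With xbar = 5.7500 and ybar = -12.0000, the intercept is:
b0 = -12.0000 - -0.7229 * 5.7500 = -7.8434.

-7.8434


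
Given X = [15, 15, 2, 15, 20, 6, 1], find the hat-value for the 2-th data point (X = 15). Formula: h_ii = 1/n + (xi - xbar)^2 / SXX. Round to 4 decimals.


Compute xbar = 10.5714 with n = 7 observations.
SXX = 333.7143.
Leverage = 1/7 + (15 - 10.5714)^2/333.7143 = 0.2016.

0.2016


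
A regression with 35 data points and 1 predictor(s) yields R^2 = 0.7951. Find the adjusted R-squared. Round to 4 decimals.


Adjusted R^2 = 1 - (1 - R^2) * (n-1)/(n-p-1).
(1 - R^2) = 0.2049.
(n-1)/(n-p-1) = 34/33.
(1 - R^2) * (n-1) = 0.2049 * 34 = 6.9666.
Divide by (n-p-1): 6.9666 / 33 = 0.2111.
Adj R^2 = 1 - 0.2111 = 0.7889.

0.7889


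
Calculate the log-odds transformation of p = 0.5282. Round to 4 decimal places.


Compute the odds: 0.5282/0.4718 = 1.1195.
Take the natural log: ln(1.1195) = 0.1129.

0.1129


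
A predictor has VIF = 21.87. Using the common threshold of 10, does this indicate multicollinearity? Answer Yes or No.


Compare VIF = 21.87 to the threshold of 10.
21.87 >= 10, so the answer is Yes.

Yes


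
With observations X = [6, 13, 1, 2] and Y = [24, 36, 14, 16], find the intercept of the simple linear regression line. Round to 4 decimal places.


Compute b1 = 1.8315 from the OLS formula.
With xbar = 5.5000 and ybar = 22.5000, the intercept is:
b0 = 22.5000 - 1.8315 * 5.5000 = 12.4270.

12.4270


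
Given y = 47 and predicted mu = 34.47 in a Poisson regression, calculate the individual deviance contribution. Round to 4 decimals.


y/mu = 47/34.47 = 1.363504 (approx.), and ln(47/34.47) = 0.310058.
y * ln(y/mu) = 47 * 0.310058 = 14.572726.
y - mu = 12.53.
D = 2 * (14.572726 - 12.53) = 4.085452, which rounds to 4.0855.

4.0855


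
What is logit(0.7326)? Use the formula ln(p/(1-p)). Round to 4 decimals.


1 - p = 0.2674.
p/(1-p) = 2.7397.
logit = ln(2.7397) = 1.0079.

1.0079


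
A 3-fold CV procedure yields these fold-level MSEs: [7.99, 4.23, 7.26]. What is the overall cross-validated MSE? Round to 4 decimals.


Sum of fold MSEs = 19.4800.
Average = 19.4800 / 3 = 6.4933.

6.4933


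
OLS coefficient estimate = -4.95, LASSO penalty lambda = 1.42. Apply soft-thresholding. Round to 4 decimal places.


Absolute value: |-4.95| = 4.95.
Compare to lambda = 1.42.
Since |beta| > lambda, coefficient = sign(beta)*(|beta| - lambda) = -3.5300.

-3.5300


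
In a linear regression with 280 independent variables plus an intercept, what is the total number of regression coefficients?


Including the intercept, the model has 280 predictor coefficients + 1 intercept.
Total = 281.

281


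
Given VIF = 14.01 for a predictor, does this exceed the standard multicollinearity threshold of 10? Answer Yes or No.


Check: VIF = 14.01 vs threshold = 10.
Since 14.01 >= 10, the answer is Yes.

Yes


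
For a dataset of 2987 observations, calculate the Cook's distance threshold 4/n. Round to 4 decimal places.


The threshold is 4/n.
4/2987 = 0.0013.

0.0013


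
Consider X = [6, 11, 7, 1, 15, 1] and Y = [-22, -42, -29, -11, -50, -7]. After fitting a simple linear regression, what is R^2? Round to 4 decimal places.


The fitted line is Y = -6.0502 + -3.0414*X.
SSres = 25.0709, SStot = 1438.8333.
R^2 = 1 - SSres/SStot = 0.9826.

0.9826


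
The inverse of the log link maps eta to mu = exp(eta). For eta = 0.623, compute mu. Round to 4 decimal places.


mu = exp(eta) = exp(0.623).
= 1.8645.

1.8645


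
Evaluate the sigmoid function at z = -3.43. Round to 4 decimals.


First, exp(3.4300) = 30.8766.
Then sigma(z) = 1/(1 + 30.8766) = 0.0314.

0.0314


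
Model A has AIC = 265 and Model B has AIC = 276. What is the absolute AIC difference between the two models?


Absolute difference = |265 - 276| = 11.
The model with lower AIC (A) is preferred.

11


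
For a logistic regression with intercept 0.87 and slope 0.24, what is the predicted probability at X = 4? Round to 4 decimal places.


Compute z = 0.87 + (0.24)(4) = 1.8300.
exp(-z) = 0.1604.
P = 1/(1 + 0.1604) = 0.8618.

0.8618


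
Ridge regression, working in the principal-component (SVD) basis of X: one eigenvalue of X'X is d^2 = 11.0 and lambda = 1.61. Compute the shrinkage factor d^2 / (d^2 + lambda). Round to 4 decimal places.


Denominator = d^2 + lambda = 11.0 + 1.61 = 12.6100.
Shrinkage = 11.0 / 12.6100 = 0.8723.

0.8723


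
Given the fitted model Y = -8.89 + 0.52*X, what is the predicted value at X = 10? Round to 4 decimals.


Predicted value:
Y = -8.89 + (0.52)(10) = -8.89 + 5.2000 = -3.6900.

-3.6900


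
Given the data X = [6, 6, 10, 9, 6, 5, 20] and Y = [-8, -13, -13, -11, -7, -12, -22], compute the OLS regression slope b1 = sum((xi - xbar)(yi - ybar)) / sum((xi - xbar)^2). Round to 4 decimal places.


Calculate xbar = 8.8571, ybar = -12.2857.
S_xx = 164.8571, S_xy = -135.2857.
Using b1 = S_xy / S_xx = -135.2857 / 164.8571, we get b1 = -0.8206.

-0.8206


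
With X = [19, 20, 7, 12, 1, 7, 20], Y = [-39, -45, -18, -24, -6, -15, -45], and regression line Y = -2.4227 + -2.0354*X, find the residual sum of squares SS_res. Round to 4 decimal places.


For each point, residual = actual - predicted.
Residuals: [2.0953, -1.8693, -1.3295, 2.8475, -1.5419, 1.6705, -1.8693].
Sum of squared residuals = 26.4227.

26.4227


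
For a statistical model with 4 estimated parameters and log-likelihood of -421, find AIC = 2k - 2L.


Compute:
2k = 2*4 = 8.
-2*loglik = -2*(-421) = 842.
AIC = 8 + 842 = 850.

850


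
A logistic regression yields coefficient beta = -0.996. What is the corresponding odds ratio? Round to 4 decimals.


The odds ratio is computed as:
OR = e^(-0.996) = 0.3694.

0.3694


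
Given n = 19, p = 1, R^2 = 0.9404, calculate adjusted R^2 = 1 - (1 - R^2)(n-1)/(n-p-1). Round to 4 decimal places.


Adjusted R^2 = 1 - (1 - R^2) * (n-1)/(n-p-1).
(1 - R^2) = 0.0596.
(n-1)/(n-p-1) = 18/17.
(1 - R^2) * (n-1) = 0.0596 * 18 = 1.0728.
Divide by (n-p-1): 1.0728 / 17 = 0.0631.
Adj R^2 = 1 - 0.0631 = 0.9369.

0.9369


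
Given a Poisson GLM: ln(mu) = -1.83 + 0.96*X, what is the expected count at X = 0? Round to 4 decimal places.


Compute eta = -1.83 + 0.96 * 0 = -1.8300.
Apply inverse link: mu = e^-1.8300 = 0.1604.

0.1604


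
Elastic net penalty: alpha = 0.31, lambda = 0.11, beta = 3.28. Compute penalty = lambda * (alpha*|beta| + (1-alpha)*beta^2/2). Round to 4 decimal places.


Compute:
L1 = 0.31 * 3.28 = 1.0168.
L2 = 0.69 * 3.28^2 / 2 = 3.7116.
Penalty = 0.11 * (1.0168 + 3.7116) = 0.5201.

0.5201


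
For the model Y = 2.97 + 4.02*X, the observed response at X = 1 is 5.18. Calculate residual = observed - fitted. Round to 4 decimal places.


Compute yhat = 2.97 + (4.02)(1) = 6.9900.
Residual = actual - predicted = 5.18 - 6.9900 = -1.8100.

-1.8100


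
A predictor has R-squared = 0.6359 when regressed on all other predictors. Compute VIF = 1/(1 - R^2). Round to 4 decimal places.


Denominator: 1 - 0.6359 = 0.3641.
VIF = 1 / 0.3641 = 2.7465.

2.7465


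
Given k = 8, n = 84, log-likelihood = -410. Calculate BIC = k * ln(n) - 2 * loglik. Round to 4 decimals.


Compute k*ln(n) = 8*ln(84) = 8*4.430817 = 35.446536.
Then -2*loglik = 820.
BIC = 35.446536 + 820 = 855.446536, which rounds to 855.4465.

855.4465


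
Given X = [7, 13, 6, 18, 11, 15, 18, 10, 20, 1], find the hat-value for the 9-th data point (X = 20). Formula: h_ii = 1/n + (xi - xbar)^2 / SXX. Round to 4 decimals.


Mean of X: xbar = 11.9000.
SXX = 332.9000.
For X = 20: h = 1/10 + (20 - 11.9000)^2/332.9000 = 0.2971.

0.2971


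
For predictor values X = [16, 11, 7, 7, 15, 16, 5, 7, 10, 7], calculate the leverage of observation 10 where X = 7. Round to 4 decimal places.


Mean of X: xbar = 10.1000.
SXX = 158.9000.
For X = 7: h = 1/10 + (7 - 10.1000)^2/158.9000 = 0.1605.

0.1605


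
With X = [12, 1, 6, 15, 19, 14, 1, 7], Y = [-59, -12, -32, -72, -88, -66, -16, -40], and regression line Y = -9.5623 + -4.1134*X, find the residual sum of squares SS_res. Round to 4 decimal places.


For each point, residual = actual - predicted.
Residuals: [-0.0769, 1.6757, 2.2427, -0.7367, -0.2831, 1.1499, -2.3243, -1.6439].
Sum of squared residuals = 17.8935.

17.8935


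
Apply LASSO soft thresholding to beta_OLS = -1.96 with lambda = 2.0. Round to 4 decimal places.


Absolute value: |-1.96| = 1.96.
Compare to lambda = 2.0.
Since |beta| <= lambda, the coefficient is set to 0.

0.0000


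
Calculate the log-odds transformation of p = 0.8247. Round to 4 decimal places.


Compute the odds: 0.8247/0.1753 = 4.7045.
Take the natural log: ln(4.7045) = 1.5485.

1.5485


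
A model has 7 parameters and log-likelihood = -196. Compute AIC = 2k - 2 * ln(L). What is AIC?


AIC = 2*7 - 2*(-196).
= 14 + 392 = 406.

406


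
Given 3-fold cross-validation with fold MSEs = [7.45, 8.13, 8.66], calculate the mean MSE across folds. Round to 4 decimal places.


Total MSE across folds = 24.2400.
CV-MSE = 24.2400/3 = 8.0800.

8.0800


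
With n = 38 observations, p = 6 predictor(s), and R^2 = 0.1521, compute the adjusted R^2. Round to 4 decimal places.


Adjusted R^2 = 1 - (1 - R^2) * (n-1)/(n-p-1).
(1 - R^2) = 0.8479.
(n-1)/(n-p-1) = 37/31.
(1 - R^2) * (n-1) = 0.8479 * 37 = 31.3723.
Divide by (n-p-1): 31.3723 / 31 = 1.0120.
Adj R^2 = 1 - 1.0120 = -0.0120.

-0.0120


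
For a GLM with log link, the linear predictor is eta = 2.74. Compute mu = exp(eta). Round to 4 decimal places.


Apply the inverse link:
mu = e^2.74 = 15.4870.

15.4870


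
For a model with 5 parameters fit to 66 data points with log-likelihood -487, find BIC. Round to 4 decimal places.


ln(66) = 4.189655.
k * ln(n) = 5 * 4.189655 = 20.948275.
-2L = 974.
BIC = 20.948275 + 974 = 994.948275, which rounds to 994.9483.

994.9483


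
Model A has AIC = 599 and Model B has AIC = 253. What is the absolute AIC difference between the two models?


Absolute difference = |599 - 253| = 346.
The model with lower AIC (B) is preferred.

346


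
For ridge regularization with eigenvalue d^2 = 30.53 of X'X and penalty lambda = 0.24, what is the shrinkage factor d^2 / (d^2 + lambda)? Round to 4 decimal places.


d^2 + lambda = 30.53 + 0.24 = 30.7700.
Shrinkage factor = 30.53/30.7700 = 0.9922.

0.9922


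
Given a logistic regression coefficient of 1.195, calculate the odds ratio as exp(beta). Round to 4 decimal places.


Odds ratio = exp(beta) = exp(1.195).
= 3.3036.

3.3036


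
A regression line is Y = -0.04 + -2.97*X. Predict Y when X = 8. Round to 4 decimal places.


Predicted value:
Y = -0.04 + (-2.97)(8) = -0.04 + -23.7600 = -23.8000.

-23.8000


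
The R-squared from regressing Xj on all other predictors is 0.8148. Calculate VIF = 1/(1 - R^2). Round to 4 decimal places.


VIF = 1 / (1 - 0.8148).
= 1 / 0.1852 = 5.3996.

5.3996


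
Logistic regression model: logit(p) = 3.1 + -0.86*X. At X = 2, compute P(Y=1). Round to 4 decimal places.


z = 3.1 + -0.86 * 2 = 1.3800.
Sigmoid: P = 1 / (1 + exp(-1.3800)) = 0.7990.

0.7990


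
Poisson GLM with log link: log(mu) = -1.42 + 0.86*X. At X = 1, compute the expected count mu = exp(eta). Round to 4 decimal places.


eta = -1.42 + 0.86 * 1 = -0.5600.
mu = exp(-0.5600) = 0.5712.

0.5712


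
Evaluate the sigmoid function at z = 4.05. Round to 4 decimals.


First, exp(-4.0500) = 0.0174.
Then sigma(z) = 1/(1 + 0.0174) = 0.9829.

0.9829


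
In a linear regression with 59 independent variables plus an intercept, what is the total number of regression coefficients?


Total coefficients = number of predictors + 1 (for the intercept).
= 59 + 1 = 60.

60


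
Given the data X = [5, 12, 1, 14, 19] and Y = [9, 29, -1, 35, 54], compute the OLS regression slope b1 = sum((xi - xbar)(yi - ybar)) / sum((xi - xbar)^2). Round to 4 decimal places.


First compute the means: xbar = 10.2000, ybar = 25.2000.
Then S_xx = sum((xi - xbar)^2) = 206.8000.
S_xy = sum((xi - xbar)(yi - ybar)) = 622.8000.
b1 = S_xy / S_xx = 622.8000 / 206.8000 = 3.0116.

3.0116


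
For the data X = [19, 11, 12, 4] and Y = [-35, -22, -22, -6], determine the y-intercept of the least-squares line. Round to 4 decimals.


First find the slope: b1 = -1.9248.
Means: xbar = 11.5000, ybar = -21.2500.
b0 = ybar - b1 * xbar = -21.2500 - -1.9248 * 11.5000 = 0.8850.

0.8850


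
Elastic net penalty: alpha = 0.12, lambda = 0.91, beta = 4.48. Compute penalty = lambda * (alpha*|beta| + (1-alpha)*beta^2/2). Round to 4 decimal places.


Compute:
L1 = 0.12 * 4.48 = 0.5376.
L2 = 0.88 * 4.48^2 / 2 = 8.8310.
Penalty = 0.91 * (0.5376 + 8.8310) = 8.5254.

8.5254


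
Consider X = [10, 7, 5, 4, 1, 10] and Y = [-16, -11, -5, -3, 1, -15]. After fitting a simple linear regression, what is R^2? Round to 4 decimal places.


The fitted line is Y = 3.6923 + -1.9231*X.
SSres = 4.4615, SStot = 236.8333.
R^2 = 1 - SSres/SStot = 0.9812.

0.9812


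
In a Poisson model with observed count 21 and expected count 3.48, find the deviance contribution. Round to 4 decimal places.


y/mu = 21/3.48 = 6.034483 (approx.), and ln(21/3.48) = 1.797490.
y * ln(y/mu) = 21 * 1.797490 = 37.747290.
y - mu = 17.52.
D = 2 * (37.747290 - 17.52) = 40.454580, which rounds to 40.4546.

40.4546


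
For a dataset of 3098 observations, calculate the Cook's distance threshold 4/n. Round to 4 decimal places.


The threshold is 4/n.
4/3098 = 0.0013.

0.0013


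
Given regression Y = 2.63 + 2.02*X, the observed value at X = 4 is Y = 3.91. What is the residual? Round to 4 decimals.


Compute yhat = 2.63 + (2.02)(4) = 10.7100.
Residual = actual - predicted = 3.91 - 10.7100 = -6.8000.

-6.8000


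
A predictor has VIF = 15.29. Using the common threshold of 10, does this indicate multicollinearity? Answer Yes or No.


The threshold is 10.
VIF = 15.29 is >= 10.
Multicollinearity indication: Yes.

Yes


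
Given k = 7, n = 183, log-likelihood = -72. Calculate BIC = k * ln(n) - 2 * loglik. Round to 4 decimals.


Compute k*ln(n) = 7*ln(183) = 7*5.209486 = 36.466402.
Then -2*loglik = 144.
BIC = 36.466402 + 144 = 180.466402, which rounds to 180.4664.

180.4664


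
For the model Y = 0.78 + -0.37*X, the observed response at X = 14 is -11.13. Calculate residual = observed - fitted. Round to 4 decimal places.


Fitted value at X = 14 is yhat = 0.78 + -0.37*14 = -4.4000.
Residual = -11.13 - -4.4000 = -6.7300.

-6.7300


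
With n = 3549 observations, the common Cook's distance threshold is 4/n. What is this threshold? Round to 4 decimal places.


Using the rule of thumb:
Threshold = 4 / 3549 = 0.0011.

0.0011


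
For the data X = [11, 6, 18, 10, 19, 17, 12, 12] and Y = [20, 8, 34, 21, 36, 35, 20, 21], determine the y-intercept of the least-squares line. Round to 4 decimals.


Compute b1 = 2.1411 from the OLS formula.
With xbar = 13.1250 and ybar = 24.3750, the intercept is:
b0 = 24.3750 - 2.1411 * 13.1250 = -3.7267.

-3.7267


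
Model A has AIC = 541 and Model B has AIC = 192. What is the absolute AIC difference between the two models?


Compute |541 - 192| = 349.
Model B has the smaller AIC.

349


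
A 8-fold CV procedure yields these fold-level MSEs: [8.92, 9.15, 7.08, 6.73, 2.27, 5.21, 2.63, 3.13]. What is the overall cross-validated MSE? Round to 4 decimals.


Add all fold MSEs: 45.1200.
Divide by k = 8: 45.1200/8 = 5.6400.

5.6400


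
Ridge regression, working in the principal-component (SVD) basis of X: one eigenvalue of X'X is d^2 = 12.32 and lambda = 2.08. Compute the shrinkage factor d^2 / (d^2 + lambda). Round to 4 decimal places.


Compute the denominator: 12.32 + 2.08 = 14.4000.
Shrinkage factor = 12.32 / 14.4000 = 0.8556.

0.8556


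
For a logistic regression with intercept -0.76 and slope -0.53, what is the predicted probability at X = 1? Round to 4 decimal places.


z = -0.76 + -0.53 * 1 = -1.2900.
Sigmoid: P = 1 / (1 + exp(1.2900)) = 0.2159.

0.2159


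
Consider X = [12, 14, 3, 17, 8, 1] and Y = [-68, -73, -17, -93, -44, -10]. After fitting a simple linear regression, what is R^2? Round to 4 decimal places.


After computing the OLS fit (b0=-3.0637, b1=-5.2112):
SSres = 23.1282, SStot = 5422.8333.
R^2 = 1 - 23.1282/5422.8333 = 0.9957.

0.9957


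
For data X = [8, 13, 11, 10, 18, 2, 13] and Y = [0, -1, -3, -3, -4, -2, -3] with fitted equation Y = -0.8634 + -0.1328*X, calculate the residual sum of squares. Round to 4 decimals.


Compute predicted values, then residuals = yi - yhat_i.
Residuals: [1.9258, 1.5898, -0.6758, -0.8086, -0.7462, -0.8710, -0.4102].
SSres = sum(residual^2) = 8.8304.

8.8304


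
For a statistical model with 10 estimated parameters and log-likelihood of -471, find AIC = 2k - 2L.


AIC = 2k - 2*loglik = 2(10) - 2(-471).
= 20 + 942 = 962.

962
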